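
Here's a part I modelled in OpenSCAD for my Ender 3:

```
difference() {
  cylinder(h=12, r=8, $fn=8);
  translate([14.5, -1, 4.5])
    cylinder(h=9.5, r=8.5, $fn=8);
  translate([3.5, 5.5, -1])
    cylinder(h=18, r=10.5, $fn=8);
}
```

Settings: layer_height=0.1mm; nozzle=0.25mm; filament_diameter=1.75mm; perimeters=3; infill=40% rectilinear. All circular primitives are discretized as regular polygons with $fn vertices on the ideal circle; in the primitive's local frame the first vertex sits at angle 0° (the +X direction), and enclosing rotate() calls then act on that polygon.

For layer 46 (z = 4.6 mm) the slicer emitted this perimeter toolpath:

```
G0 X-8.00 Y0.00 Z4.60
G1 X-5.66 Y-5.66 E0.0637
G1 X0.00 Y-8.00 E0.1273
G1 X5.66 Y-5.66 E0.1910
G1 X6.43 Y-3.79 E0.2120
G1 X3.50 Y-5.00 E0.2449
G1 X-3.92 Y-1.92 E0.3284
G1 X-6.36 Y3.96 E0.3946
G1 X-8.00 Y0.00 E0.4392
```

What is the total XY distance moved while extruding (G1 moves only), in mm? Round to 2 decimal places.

42.25 mm

Sum the Euclidean lengths of each G1 segment: total = 42.25 mm.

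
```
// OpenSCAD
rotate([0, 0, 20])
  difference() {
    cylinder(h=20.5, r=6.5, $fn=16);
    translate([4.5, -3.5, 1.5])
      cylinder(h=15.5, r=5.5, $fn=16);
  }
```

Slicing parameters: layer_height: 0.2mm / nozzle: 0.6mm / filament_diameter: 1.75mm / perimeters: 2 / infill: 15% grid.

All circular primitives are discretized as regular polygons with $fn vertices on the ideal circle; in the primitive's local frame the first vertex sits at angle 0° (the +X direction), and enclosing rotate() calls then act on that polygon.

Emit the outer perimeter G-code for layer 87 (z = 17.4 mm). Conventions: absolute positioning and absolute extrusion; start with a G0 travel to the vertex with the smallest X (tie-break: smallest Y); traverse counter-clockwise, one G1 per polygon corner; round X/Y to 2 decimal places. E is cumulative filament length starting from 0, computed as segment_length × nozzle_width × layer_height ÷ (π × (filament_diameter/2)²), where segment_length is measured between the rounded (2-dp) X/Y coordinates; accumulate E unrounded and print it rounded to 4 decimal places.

At z = 17.4 mm: the r=6.5 cylinder contributes a regular 16-gon of circumradius 6.5; the cylinder at (4.5, -3.5) is not intersected at this z (z outside [1.5, 17]); After the difference (first − rest): none of the subtracted shapes is present at this height, so the r=6.5 cylinder is unchanged — 1 connected region; (rotated 20° about Z; rotation is an isometry so areas/perimeters/island counts are preserved). The outline is a single polygon with 16 vertices. Extrusion per mm of travel: 0.6 × 0.2 / (π × 0.875²) = 0.049890. Accumulating E over each segment gives final E = 2.0241.

G0 X-6.49 Y0.28 Z17.40
G1 X-6.11 Y-2.22 E0.1262
G1 X-4.79 Y-4.39 E0.2529
G1 X-2.75 Y-5.89 E0.3792
G1 X-0.28 Y-6.49 E0.5060
G1 X2.22 Y-6.11 E0.6322
G1 X4.39 Y-4.79 E0.7589
G1 X5.89 Y-2.75 E0.8852
G1 X6.49 Y-0.28 E1.0120
G1 X6.11 Y2.22 E1.1382
G1 X4.79 Y4.39 E1.2649
G1 X2.75 Y5.89 E1.3912
G1 X0.28 Y6.49 E1.5180
G1 X-2.22 Y6.11 E1.6442
G1 X-4.39 Y4.79 E1.7709
G1 X-5.89 Y2.75 E1.8973
G1 X-6.49 Y0.28 E2.0241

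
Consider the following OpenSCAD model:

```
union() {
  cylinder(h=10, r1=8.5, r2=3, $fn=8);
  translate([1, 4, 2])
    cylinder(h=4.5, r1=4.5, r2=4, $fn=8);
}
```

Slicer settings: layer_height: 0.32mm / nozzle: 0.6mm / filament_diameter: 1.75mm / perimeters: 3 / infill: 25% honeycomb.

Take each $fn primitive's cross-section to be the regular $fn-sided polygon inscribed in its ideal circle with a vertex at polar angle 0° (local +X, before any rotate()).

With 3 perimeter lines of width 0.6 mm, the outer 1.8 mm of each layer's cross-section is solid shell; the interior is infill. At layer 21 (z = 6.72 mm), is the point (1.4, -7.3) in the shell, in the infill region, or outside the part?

At z = 6.72 mm: the cone: at t=0.672 of its height the radius interpolates to r₁+(r₂−r₁)t = 4.804, giving a regular 8-gon of that circumradius; the cone at (1, 4) is not intersected at this z (z outside [2, 6.5]); Taking the union: only the cone is present, so the union is just that shape — 1 connected region. Overall, the cross-section is a single solid region. The nearest boundary edge runs (-0.00, -4.80)→(3.40, -3.40); distance from the point to it = 2.84 mm. The point is not inside any of the regions above, so it lies outside the cross-section (2.84 mm from the nearest boundary).

outside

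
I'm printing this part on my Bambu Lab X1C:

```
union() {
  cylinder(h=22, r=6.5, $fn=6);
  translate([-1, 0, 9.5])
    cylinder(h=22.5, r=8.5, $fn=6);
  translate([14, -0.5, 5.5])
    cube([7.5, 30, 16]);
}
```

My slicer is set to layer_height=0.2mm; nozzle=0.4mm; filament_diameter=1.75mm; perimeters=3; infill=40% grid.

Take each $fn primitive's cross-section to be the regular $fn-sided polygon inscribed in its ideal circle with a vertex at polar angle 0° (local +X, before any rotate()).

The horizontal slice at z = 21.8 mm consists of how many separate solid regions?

1

At z = 21.8 mm: the cylinder: section is a regular 6-gon, circumradius r=6.5; the r=8.5 cylinder at (-1, 0) contributes a regular 6-gon of circumradius 8.5; the cube at (14, -0.5) does not reach this height (z outside [5.5, 21.5]); Combining (union): the r=6.5 cylinder lies entirely inside the r=8.5 cylinder at (-1, 0), so the union is just the r=8.5 cylinder at (-1, 0) — 1 connected region. The result has 1 disconnected region.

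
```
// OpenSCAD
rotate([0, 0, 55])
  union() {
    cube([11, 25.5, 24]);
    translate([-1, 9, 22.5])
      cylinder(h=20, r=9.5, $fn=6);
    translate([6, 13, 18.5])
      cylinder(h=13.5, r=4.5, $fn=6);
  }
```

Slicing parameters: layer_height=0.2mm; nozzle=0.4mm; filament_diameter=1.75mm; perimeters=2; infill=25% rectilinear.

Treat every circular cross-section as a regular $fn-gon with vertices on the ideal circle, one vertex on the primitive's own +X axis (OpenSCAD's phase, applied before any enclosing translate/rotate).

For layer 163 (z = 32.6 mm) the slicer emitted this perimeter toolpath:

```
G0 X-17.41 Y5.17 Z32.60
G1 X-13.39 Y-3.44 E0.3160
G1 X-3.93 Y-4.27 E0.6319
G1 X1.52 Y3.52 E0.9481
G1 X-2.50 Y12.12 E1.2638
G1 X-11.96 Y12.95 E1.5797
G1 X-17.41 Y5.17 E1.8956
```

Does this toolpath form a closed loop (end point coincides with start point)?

yes

Start point (G0): (-17.41, 5.17). End point (last G1): the path returns to the start — closed.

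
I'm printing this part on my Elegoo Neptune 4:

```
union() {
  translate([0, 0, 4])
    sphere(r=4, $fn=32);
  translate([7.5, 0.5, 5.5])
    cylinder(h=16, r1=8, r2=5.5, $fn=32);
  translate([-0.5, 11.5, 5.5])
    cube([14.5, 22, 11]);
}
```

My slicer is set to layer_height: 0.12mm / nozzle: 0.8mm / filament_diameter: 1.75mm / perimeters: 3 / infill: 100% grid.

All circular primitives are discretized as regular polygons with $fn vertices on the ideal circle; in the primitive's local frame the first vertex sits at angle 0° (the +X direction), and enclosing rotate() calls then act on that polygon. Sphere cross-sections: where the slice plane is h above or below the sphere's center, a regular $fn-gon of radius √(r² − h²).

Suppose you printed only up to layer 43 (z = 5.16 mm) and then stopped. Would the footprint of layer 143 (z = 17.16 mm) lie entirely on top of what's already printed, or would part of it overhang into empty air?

Compare the two slices. At z = 5.16: the sphere: section is a regular 32-gon, circumradius = √(r²−h²) = √(4²−1.16²) = 3.828 (area = (32/2)·3.828²·sin(360°/32) = 45.74 mm²); the cone at (7.5, 0.5) does not reach this height (z outside [5.5, 21.5]); the cube at (-0.5, 11.5) is absent (z outside [5.5, 16.5]); Taking the union: only the r=4 sphere is present, so the union is just that shape — area = 45.74 mm². At z = 17.16: the sphere is not intersected at this z (|z−center|=13.160 > r=4); the cone at (7.5, 0.5) (r1=8→r2=5.5) has section circumradius 6.178 here — a regular 32-gon (area = (32/2)·6.178²·sin(360°/32) = 119.14 mm²); the cube at (-0.5, 11.5) does not reach this height (z outside [5.5, 16.5]); Combining (union): only the cone at (7.5, 0.5) is present, so the union is just that shape — area = 119.14 mm². Checking containment: at z = 17.16 the cross-section extends beyond the z = 5.16 cross-section by about 108.54 mm².

part overhangs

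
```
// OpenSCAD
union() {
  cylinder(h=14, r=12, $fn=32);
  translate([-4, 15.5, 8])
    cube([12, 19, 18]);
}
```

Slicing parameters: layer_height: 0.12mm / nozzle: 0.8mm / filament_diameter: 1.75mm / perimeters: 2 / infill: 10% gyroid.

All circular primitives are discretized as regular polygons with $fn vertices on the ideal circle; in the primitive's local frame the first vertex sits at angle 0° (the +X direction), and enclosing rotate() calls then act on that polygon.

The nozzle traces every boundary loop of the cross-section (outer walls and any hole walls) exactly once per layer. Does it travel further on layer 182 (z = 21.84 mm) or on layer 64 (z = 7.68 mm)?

Layer 182 (z = 21.84): the cylinder is not intersected at this z (z outside [0, 14]); the cube at (-4, 15.5) (footprint 12×19) is included at this height (perimeter 62.00 mm); Merging all regions: only the 12×19 cube at (-4, 15.5) is present, so the union is just that shape — boundary = 62.00 mm. So its perimeter = 62.00 mm. Layer 64 (z = 7.68): the cylinder: section is a regular 32-gon, circumradius r=12 (perimeter = 2·32·12.000·sin(180°/32) = 75.28 mm); the cube at (-4, 15.5) does not reach this height (z outside [8, 26]); Merging all regions: only the r=12 cylinder is present, so the union is just that shape — boundary = 75.28 mm. So its perimeter = 75.28 mm. Layer 64 is larger (75.28 vs 62.00 mm).

layer 64 (z = 7.68 mm)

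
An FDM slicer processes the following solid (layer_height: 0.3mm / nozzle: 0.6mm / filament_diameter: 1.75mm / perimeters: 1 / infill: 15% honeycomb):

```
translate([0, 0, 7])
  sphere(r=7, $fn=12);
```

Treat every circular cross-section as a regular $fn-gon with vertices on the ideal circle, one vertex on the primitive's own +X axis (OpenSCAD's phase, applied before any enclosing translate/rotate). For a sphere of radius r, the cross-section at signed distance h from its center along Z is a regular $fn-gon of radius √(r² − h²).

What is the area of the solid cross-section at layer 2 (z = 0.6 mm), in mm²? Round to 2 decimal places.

24.12 mm²

At z = 0.6 mm: the r=7 sphere slices to a regular 12-gon of circumradius 2.835 (√(r²−h²) with h=6.4 from center) (area = (12/2)·2.835²·sin(360°/12) = 24.12 mm²). Overall, the cross-section is a single solid region. Net area = 24.12 mm².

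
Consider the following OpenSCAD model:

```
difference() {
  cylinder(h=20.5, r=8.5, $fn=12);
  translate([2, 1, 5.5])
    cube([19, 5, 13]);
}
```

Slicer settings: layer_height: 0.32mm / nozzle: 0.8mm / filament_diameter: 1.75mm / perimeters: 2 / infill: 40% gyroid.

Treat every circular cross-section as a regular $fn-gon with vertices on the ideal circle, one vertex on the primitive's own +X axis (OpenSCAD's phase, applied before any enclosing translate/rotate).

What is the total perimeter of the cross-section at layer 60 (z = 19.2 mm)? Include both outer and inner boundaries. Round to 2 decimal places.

At z = 19.2 mm: the cylinder: section is a regular 12-gon, circumradius r=8.5 (perimeter = 2·12·8.500·sin(180°/12) = 52.80 mm); the cube at (2, 1) does not reach this height (z outside [5.5, 18.5]); Subtracting the remaining from the first: none of the subtracted shapes is present at this height, so the r=8.5 cylinder is unchanged — boundary = 52.80 mm. Overall, the cross-section is a single solid region. Total boundary length (outer) = 52.80 mm.

52.80 mm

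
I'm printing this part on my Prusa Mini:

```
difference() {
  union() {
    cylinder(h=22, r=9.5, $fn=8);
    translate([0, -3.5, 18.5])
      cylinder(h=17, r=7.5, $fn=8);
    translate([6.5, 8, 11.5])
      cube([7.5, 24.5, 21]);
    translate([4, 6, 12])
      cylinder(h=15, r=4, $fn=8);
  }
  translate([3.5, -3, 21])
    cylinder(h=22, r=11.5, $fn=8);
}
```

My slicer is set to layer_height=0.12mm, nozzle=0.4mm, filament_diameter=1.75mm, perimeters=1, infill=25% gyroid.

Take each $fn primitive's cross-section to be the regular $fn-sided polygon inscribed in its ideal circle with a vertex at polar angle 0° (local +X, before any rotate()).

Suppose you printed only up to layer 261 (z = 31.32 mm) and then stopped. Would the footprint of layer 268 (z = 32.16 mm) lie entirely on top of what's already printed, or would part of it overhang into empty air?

Compare the two slices. At z = 31.32: the cylinder is not intersected at this z (z outside [0, 22]); the r=7.5 cylinder at (0, -3.5) gives a regular 8-gon of circumradius 7.5 (constant along its height) (area = (8/2)·7.500²·sin(360°/8) = 159.10 mm²); the cube at (6.5, 8) is present — its section is the full 7.5×24.5 rectangle (area 183.75 mm²); the cylinder at (4, 6) is not intersected at this z (z outside [12, 27]); Taking the union: the 2 present regions are separate (no shared area or edge), so areas and boundary lengths simply add and each stays a separate island — area = 342.85 mm²; the cylinder at (3.5, -3): section is a regular 8-gon, circumradius r=11.5 (area = (8/2)·11.500²·sin(360°/8) = 374.06 mm²); After the difference (first − rest): starting from that combined region (342.85 mm²), the r=11.5 cylinder at (3.5, -3) partially overlaps it — only the 159.10 mm² overlap (of its 374.06 mm²) is removed, clipping the outline — area = 183.75 mm². At z = 32.16: the cylinder is not intersected at this z (z outside [0, 22]); the cylinder at (0, -3.5): section is a regular 8-gon, circumradius r=7.5 (area = (8/2)·7.500²·sin(360°/8) = 159.10 mm²); the cube at (6.5, 8) is present — its section is the full 7.5×24.5 rectangle (area 183.75 mm²); the cylinder at (4, 6) is absent (z outside [12, 27]); Taking the union: the 2 present regions are separate (no shared area or edge), so areas and boundary lengths simply add and each stays a separate island — area = 342.85 mm²; the r=11.5 cylinder at (3.5, -3) gives a regular 8-gon of circumradius 11.5 (constant along its height) (area = (8/2)·11.500²·sin(360°/8) = 374.06 mm²); Subtracting the remaining from the first: starting from the result so far (342.85 mm²), the r=11.5 cylinder at (3.5, -3) partially overlaps it — only the 159.10 mm² overlap (of its 374.06 mm²) is removed, clipping the outline — area = 183.75 mm². Checking containment: the cross-section at z = 32.16 is a subset of the cross-section at z = 31.32.

entirely on top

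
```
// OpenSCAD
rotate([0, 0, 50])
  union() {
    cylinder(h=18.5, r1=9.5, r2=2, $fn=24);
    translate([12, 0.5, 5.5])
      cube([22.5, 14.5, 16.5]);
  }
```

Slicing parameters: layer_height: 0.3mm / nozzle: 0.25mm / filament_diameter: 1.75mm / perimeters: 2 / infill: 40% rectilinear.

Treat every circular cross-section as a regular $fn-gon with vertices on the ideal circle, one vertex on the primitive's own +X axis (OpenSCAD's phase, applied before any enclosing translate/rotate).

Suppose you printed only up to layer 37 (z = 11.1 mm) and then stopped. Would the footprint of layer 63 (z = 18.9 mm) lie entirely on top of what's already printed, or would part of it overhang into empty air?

entirely on top

Compare the two slices. At z = 11.1: the cone: at t=0.600 of its height the radius interpolates to r₁+(r₂−r₁)t = 5.000, giving a regular 24-gon of that circumradius (area = (24/2)·5.000²·sin(360°/24) = 77.65 mm²); the cube at (12, 0.5) (footprint 22.5×14.5) is included at this height (area 326.25 mm²); Taking the union: the 2 present regions are separate (no shared area or edge), so areas and boundary lengths simply add and each stays a separate island — area = 403.90 mm²; (rotated 50° about Z; rotation is an isometry so areas/perimeters/island counts are preserved). At z = 18.9: the cone is not intersected at this z (z outside [0, 18.5]); the 22.5×14.5 cube at (12, 0.5) contributes its full rectangle (area 326.25 mm²); Combining (union): only the 22.5×14.5 cube at (12, 0.5) is present, so the union is just that shape — area = 326.25 mm²; (whole slice rotated 50° about Z — lengths, areas and connectivity unchanged). Checking containment: the cross-section at z = 18.9 is a subset of the cross-section at z = 11.1.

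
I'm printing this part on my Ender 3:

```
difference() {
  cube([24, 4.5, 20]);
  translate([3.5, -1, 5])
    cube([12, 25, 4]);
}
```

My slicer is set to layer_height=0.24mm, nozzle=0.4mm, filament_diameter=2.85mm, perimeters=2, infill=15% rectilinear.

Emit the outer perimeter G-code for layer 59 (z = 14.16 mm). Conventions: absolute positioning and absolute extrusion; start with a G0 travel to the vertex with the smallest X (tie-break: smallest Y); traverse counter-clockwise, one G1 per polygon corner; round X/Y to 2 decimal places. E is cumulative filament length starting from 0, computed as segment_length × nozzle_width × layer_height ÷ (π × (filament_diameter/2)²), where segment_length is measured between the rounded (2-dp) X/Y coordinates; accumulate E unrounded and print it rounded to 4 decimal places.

G0 X0.00 Y0.00 Z14.16
G1 X24.00 Y0.00 E0.3612
G1 X24.00 Y4.50 E0.4289
G1 X0.00 Y4.50 E0.7900
G1 X0.00 Y0.00 E0.8578

At z = 14.16 mm: the cube is present — its section is the full 24×4.5 rectangle; the cube at (3.5, -1) is absent (z outside [5, 9]); After the difference (first − rest): none of the subtracted shapes is present at this height, so the 24×4.5 cube is unchanged — 1 connected region. The outline is a single polygon with 4 vertices. Extrusion per mm of travel: 0.4 × 0.24 / (π × 1.425²) = 0.015048. Accumulating E over each segment gives final E = 0.8578.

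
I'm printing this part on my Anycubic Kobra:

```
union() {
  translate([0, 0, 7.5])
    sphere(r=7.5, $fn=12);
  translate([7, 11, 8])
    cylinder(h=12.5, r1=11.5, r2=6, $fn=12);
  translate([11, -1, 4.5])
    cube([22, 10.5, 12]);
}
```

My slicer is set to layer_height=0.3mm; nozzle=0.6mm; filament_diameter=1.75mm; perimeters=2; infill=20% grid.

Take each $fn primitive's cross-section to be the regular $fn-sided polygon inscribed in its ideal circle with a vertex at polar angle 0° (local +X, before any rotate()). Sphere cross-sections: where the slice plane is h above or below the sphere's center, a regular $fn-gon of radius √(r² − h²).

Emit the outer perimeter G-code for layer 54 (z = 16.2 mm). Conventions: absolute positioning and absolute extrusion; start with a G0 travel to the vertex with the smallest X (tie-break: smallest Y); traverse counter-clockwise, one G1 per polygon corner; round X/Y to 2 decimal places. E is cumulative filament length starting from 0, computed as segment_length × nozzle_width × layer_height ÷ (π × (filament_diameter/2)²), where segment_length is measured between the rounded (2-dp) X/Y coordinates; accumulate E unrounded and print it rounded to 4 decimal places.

At z = 16.2 mm: the sphere does not reach this height (|z−center|=8.700 > r=7.5); the cone at (7, 11) (r1=11.5→r2=6) has section circumradius 7.892 here — a regular 12-gon; the cube at (11, -1) (footprint 22×10.5) is included at this height; Merging all regions: the regions partially overlap (shared area 11.75 mm²), so overlapping operands fuse into one piece — 1 connected region. The outline is a single polygon with 16 vertices. Extrusion per mm of travel: 0.6 × 0.3 / (π × 0.875²) = 0.074835. Accumulating E over each segment gives final E = 7.3863.

G0 X-0.89 Y11.00 Z16.20
G1 X0.17 Y7.05 E0.3061
G1 X3.05 Y4.17 E0.6109
G1 X7.00 Y3.11 E0.9169
G1 X10.95 Y4.17 E1.2230
G1 X11.00 Y4.22 E1.2283
G1 X11.00 Y-1.00 E1.6189
G1 X33.00 Y-1.00 E3.2653
G1 X33.00 Y9.50 E4.0511
G1 X14.49 Y9.50 E5.4363
G1 X14.89 Y11.00 E5.5524
G1 X13.83 Y14.95 E5.8585
G1 X10.95 Y17.83 E6.1633
G1 X7.00 Y18.89 E6.4693
G1 X3.05 Y17.83 E6.7754
G1 X0.17 Y14.95 E7.0802
G1 X-0.89 Y11.00 E7.3863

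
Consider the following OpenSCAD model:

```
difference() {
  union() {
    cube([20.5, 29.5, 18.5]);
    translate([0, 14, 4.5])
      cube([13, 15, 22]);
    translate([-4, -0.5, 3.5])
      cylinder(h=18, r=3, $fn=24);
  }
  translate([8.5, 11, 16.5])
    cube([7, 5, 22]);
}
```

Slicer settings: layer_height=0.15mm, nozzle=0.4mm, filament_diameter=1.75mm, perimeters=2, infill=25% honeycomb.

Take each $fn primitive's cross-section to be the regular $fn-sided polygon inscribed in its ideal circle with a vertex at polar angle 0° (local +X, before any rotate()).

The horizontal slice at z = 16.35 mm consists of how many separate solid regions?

At z = 16.35 mm: the cube (footprint 20.5×29.5) is included at this height; the cube at (0, 14) (footprint 13×15) is included at this height; the cylinder at (-4, -0.5): section is a regular 24-gon, circumradius r=3; Combining (union): the regions partially overlap (shared area 195.00 mm²), so overlapping operands fuse into one piece — 2 connected regions; the cube at (8.5, 11) does not reach this height (z outside [16.5, 38.5]); After the difference (first − rest): none of the subtracted shapes is present at this height, so the result so far is unchanged — 2 connected regions. The result has 2 disconnected regions.

2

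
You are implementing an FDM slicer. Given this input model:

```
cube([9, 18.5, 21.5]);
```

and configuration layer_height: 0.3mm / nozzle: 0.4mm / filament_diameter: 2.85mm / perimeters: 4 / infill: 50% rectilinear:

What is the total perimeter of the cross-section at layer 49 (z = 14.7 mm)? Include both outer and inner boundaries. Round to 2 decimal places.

At z = 14.7 mm: the 9×18.5 cube contributes its full rectangle (perimeter 55.00 mm). Overall, the cross-section is a single solid region. Total boundary length (outer) = 55.00 mm.

55.00 mm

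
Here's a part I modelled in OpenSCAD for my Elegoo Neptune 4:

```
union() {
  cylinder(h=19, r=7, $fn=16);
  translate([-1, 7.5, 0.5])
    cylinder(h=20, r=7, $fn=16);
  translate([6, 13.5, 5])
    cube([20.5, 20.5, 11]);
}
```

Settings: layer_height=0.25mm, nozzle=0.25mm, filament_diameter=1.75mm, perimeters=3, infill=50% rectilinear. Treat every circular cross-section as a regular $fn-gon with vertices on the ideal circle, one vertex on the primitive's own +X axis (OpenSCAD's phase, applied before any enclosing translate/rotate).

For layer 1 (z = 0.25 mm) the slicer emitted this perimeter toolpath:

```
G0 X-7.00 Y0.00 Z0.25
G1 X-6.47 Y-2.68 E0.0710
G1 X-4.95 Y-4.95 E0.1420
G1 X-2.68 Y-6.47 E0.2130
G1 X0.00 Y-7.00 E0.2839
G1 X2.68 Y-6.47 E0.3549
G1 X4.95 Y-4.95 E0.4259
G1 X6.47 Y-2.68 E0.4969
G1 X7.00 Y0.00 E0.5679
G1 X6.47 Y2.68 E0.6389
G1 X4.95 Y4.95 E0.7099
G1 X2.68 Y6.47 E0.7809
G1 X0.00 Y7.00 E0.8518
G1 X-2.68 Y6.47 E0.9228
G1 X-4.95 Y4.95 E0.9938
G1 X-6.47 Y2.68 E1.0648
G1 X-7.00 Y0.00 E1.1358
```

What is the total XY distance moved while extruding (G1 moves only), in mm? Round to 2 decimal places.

43.71 mm

Sum the Euclidean lengths of each G1 segment: total = 43.71 mm.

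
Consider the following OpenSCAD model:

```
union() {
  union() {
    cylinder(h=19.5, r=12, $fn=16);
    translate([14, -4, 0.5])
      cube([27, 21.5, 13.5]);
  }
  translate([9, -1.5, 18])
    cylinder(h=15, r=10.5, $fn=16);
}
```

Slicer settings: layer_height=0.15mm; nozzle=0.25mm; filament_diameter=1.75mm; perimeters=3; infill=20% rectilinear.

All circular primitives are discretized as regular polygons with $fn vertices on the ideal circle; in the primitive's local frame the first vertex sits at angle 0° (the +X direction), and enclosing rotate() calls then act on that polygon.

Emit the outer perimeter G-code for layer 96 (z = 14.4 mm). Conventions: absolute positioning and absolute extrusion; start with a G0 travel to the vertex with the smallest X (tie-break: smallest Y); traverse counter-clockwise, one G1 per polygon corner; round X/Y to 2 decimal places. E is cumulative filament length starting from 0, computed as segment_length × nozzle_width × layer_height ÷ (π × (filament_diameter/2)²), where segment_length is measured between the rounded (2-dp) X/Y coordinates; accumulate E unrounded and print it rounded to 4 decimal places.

G0 X-12.00 Y0.00 Z14.40
G1 X-11.09 Y-4.59 E0.0730
G1 X-8.49 Y-8.49 E0.1460
G1 X-4.59 Y-11.09 E0.2191
G1 X0.00 Y-12.00 E0.2921
G1 X4.59 Y-11.09 E0.3650
G1 X8.49 Y-8.49 E0.4381
G1 X11.09 Y-4.59 E0.5112
G1 X12.00 Y0.00 E0.5841
G1 X11.09 Y4.59 E0.6571
G1 X8.49 Y8.49 E0.7302
G1 X4.59 Y11.09 E0.8032
G1 X0.00 Y12.00 E0.8762
G1 X-4.59 Y11.09 E0.9491
G1 X-8.49 Y8.49 E1.0222
G1 X-11.09 Y4.59 E1.0953
G1 X-12.00 Y0.00 E1.1682

At z = 14.4 mm: the cylinder: section is a regular 16-gon, circumradius r=12; the cube at (14, -4) is absent (z outside [0.5, 14]); Combining (union): only the r=12 cylinder is present, so the union is just that shape — 1 connected region; the cylinder at (9, -1.5) does not reach this height (z outside [18, 33]); Taking the union: only the result so far is present, so the union is just that shape — 1 connected region. The outline is a single polygon with 16 vertices. Extrusion per mm of travel: 0.25 × 0.15 / (π × 0.875²) = 0.015591. Accumulating E over each segment gives final E = 1.1682.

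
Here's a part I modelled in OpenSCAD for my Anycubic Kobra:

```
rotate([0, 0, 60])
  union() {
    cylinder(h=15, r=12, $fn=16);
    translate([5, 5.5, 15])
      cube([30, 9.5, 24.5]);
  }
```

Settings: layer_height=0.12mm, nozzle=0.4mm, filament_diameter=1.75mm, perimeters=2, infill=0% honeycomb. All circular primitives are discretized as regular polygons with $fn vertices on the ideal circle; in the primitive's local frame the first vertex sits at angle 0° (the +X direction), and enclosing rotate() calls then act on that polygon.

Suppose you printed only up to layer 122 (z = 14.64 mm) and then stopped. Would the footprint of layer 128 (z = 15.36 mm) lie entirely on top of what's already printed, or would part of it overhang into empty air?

Compare the two slices. At z = 14.64: the r=12 cylinder gives a regular 16-gon of circumradius 12 (constant along its height) (area = (16/2)·12.000²·sin(360°/16) = 440.85 mm²); the cube at (5, 5.5) does not reach this height (z outside [15, 39.5]); Taking the union: only the r=12 cylinder is present, so the union is just that shape — area = 440.85 mm²; (whole slice rotated 60° about Z — lengths, areas and connectivity unchanged). At z = 15.36: the cylinder is absent (z outside [0, 15]); the cube at (5, 5.5) is present — its section is the full 30×9.5 rectangle (area 285.00 mm²); Combining (union): only the 30×9.5 cube at (5, 5.5) is present, so the union is just that shape — area = 285.00 mm²; (rotated 60° about Z; rotation is an isometry so areas/perimeters/island counts are preserved). Checking containment: at z = 15.36 the cross-section extends beyond the z = 14.64 cross-section by about 267.56 mm².

part overhangs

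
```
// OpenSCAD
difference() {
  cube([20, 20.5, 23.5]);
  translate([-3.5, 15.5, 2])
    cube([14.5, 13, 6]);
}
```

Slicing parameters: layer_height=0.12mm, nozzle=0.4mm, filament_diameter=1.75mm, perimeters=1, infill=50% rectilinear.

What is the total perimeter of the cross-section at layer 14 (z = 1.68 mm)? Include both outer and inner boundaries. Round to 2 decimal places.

81.00 mm

At z = 1.68 mm: the cube (footprint 20×20.5) is included at this height (perimeter 81.00 mm); the cube at (-3.5, 15.5) is not intersected at this z (z outside [2, 8]); After the difference (first − rest): none of the subtracted shapes is present at this height, so the 20×20.5 cube is unchanged — boundary = 81.00 mm. Overall, the cross-section is a single solid region. Total boundary length (outer) = 81.00 mm.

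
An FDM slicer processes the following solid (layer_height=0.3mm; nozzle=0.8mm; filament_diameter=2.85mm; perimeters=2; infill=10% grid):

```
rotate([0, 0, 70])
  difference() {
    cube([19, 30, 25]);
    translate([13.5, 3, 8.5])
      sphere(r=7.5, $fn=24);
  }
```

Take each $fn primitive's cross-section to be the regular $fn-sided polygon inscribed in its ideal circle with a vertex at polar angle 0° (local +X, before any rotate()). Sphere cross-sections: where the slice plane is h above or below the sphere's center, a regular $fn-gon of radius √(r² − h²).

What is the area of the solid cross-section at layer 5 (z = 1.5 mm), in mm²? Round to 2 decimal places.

547.48 mm²

At z = 1.5 mm: the cube is present — its section is the full 19×30 rectangle (area 570.00 mm²); the sphere at (13.5, 3): section is a regular 24-gon, circumradius = √(r²−h²) = √(7.5²−7²) = 2.693 (area = (24/2)·2.693²·sin(360°/24) = 22.52 mm²); Subtracting the remaining from the first: starting from the 19×30 cube (570.00 mm²), the r=7.5 sphere at (13.5, 3) lies wholly inside it (removes its full 22.52 mm² and its 16.87 mm outline becomes a hole wall) — area = 547.48 mm²; (whole slice rotated 70° about Z — lengths, areas and connectivity unchanged). Overall, the cross-section is one region with 1 hole. Net area = 547.48 mm².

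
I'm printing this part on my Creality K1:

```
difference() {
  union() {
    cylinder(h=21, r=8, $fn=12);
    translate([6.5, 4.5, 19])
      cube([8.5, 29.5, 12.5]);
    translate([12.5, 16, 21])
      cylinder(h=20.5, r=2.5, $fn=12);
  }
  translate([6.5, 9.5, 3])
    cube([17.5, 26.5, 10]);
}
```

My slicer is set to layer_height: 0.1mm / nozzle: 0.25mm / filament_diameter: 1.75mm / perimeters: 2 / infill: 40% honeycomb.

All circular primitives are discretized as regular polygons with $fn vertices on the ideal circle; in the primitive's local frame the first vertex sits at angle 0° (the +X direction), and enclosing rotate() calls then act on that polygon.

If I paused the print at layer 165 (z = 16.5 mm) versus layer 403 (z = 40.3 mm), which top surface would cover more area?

Layer 165 (z = 16.5): the r=8 cylinder gives a regular 12-gon of circumradius 8 (constant along its height) (area = (12/2)·8.000²·sin(360°/12) = 192.00 mm²); the cube at (6.5, 4.5) does not reach this height (z outside [19, 31.5]); the cylinder at (12.5, 16) does not reach this height (z outside [21, 41.5]); Merging all regions: only the r=8 cylinder is present, so the union is just that shape — area = 192.00 mm²; the cube at (6.5, 9.5) is not intersected at this z (z outside [3, 13]); Subtracting the remaining from the first: none of the subtracted shapes is present at this height, so that combined region is unchanged — area = 192.00 mm². So its area = 192.00 mm². Layer 403 (z = 40.3): the cylinder is not intersected at this z (z outside [0, 21]); the cube at (6.5, 4.5) is absent (z outside [19, 31.5]); the r=2.5 cylinder at (12.5, 16) contributes a regular 12-gon of circumradius 2.5 (area = (12/2)·2.500²·sin(360°/12) = 18.75 mm²); Taking the union: only the r=2.5 cylinder at (12.5, 16) is present, so the union is just that shape — area = 18.75 mm²; the cube at (6.5, 9.5) does not reach this height (z outside [3, 13]); Subtracting the remaining from the first: none of the subtracted shapes is present at this height, so that combined region is unchanged — area = 18.75 mm². So its area = 18.75 mm². Layer 165 is larger (192.00 vs 18.75 mm²).

layer 165 (z = 16.5 mm)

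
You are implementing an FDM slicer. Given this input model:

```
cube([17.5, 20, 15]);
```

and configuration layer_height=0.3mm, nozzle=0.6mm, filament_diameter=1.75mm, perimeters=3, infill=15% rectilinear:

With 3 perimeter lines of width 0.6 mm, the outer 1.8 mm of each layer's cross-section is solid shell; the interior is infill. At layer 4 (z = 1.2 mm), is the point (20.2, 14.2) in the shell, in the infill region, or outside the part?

At z = 1.2 mm: the cube (footprint 17.5×20) is included at this height. Overall, the cross-section is a single solid region. The nearest boundary edge runs (17.50, 0.00)→(17.50, 20.00); distance from the point to it = 2.70 mm. The point is not inside any of the regions above, so it lies outside the cross-section (2.70 mm from the nearest boundary).

outside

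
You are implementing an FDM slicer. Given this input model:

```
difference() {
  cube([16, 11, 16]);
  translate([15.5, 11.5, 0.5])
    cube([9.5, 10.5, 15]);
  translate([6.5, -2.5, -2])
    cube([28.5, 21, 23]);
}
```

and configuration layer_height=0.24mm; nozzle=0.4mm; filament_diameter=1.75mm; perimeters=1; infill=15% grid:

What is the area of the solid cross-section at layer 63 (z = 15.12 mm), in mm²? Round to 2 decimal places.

At z = 15.12 mm: the 16×11 cube contributes its full rectangle (area 176.00 mm²); the cube at (15.5, 11.5) is present — its section is the full 9.5×10.5 rectangle (area 99.75 mm²); the 28.5×21 cube at (6.5, -2.5) contributes its full rectangle (area 598.50 mm²); Subtracting the remaining from the first: starting from the 16×11 cube (176.00 mm²), the 9.5×10.5 cube at (15.5, 11.5) misses the remaining region (no effect); the 28.5×21 cube at (6.5, -2.5) partially overlaps it — only the 104.50 mm² overlap (of its 598.50 mm²) is removed, clipping the outline — area = 71.50 mm². Overall, the cross-section is a single solid region. Net area = 71.50 mm².

71.50 mm²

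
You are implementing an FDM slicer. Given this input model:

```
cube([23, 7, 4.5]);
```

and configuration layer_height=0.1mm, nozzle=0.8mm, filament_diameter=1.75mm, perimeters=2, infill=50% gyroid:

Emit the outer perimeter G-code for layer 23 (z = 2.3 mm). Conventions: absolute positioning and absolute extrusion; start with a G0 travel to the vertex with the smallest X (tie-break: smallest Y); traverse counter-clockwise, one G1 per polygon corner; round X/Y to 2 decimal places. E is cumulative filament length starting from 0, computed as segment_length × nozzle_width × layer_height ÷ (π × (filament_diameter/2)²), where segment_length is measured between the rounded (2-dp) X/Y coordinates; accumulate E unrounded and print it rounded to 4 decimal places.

G0 X0.00 Y0.00 Z2.30
G1 X23.00 Y0.00 E0.7650
G1 X23.00 Y7.00 E0.9978
G1 X0.00 Y7.00 E1.7628
G1 X0.00 Y0.00 E1.9956

At z = 2.3 mm: the 23×7 cube contributes its full rectangle. The outline is a single polygon with 4 vertices. Extrusion per mm of travel: 0.8 × 0.1 / (π × 0.875²) = 0.033260. Accumulating E over each segment gives final E = 1.9956.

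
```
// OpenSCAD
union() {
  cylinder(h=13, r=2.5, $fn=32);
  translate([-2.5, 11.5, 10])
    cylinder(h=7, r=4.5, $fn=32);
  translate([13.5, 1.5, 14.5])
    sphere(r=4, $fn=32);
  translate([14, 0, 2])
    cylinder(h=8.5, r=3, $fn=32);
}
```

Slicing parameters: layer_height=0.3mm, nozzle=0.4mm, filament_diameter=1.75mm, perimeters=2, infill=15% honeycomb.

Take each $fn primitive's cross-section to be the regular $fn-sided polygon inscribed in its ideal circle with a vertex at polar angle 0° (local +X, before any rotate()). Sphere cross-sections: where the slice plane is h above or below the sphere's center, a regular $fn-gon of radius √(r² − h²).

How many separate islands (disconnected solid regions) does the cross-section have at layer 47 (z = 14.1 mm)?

2

At z = 14.1 mm: the cylinder does not reach this height (z outside [0, 13]); the cylinder at (-2.5, 11.5): section is a regular 32-gon, circumradius r=4.5; the sphere at (13.5, 1.5): section is a regular 32-gon, circumradius = √(r²−h²) = √(4²−0.4²) = 3.980; the cylinder at (14, 0) is absent (z outside [2, 10.5]); Combining (union): the 2 present regions are separate (no shared area or edge), so areas and boundary lengths simply add and each stays a separate island — 2 connected regions. Overall, the cross-section has 2 separate islands. Island count = 2.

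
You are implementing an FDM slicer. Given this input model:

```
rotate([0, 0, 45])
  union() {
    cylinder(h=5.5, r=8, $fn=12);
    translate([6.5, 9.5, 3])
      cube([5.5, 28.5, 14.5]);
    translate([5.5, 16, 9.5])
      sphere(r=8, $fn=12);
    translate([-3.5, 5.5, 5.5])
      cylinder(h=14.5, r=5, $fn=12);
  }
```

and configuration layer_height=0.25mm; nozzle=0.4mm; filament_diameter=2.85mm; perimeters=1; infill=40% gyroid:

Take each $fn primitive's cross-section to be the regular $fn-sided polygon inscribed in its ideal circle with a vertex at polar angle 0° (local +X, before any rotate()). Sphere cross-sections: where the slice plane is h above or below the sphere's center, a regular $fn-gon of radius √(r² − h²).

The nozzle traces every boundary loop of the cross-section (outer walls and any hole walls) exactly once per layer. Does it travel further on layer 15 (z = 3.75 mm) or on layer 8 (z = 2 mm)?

layer 15 (z = 3.75 mm)

Layer 15 (z = 3.75): the r=8 cylinder contributes a regular 12-gon of circumradius 8 (perimeter = 2·12·8.000·sin(180°/12) = 49.69 mm); the 5.5×28.5 cube at (6.5, 9.5) contributes its full rectangle (perimeter 68.00 mm); the sphere at (5.5, 16): section is a regular 12-gon, circumradius = √(r²−h²) = √(8²−5.75²) = 5.562 (perimeter = 2·12·5.562·sin(180°/12) = 34.55 mm); the cylinder at (-3.5, 5.5) is not intersected at this z (z outside [5.5, 20]); Merging all regions: the regions partially overlap (shared area 35.55 mm²), so the edge portions inside another operand are dropped and the merged outline is re-measured after clipping — boundary = 126.45 mm; (whole slice rotated 45° about Z — lengths, areas and connectivity unchanged). So its perimeter = 126.45 mm. Layer 8 (z = 2): the cylinder: section is a regular 12-gon, circumradius r=8 (perimeter = 2·12·8.000·sin(180°/12) = 49.69 mm); the cube at (6.5, 9.5) does not reach this height (z outside [3, 17.5]); the r=8 sphere at (5.5, 16) contributes a regular 12-gon of circumradius √(8²−7.5²) = 2.784 (perimeter = 2·12·2.784·sin(180°/12) = 17.29 mm); the cylinder at (-3.5, 5.5) does not reach this height (z outside [5.5, 20]); Merging all regions: the 2 present regions are separate (no shared area or edge), so areas and boundary lengths simply add and each stays a separate island — boundary = 66.99 mm; (whole slice rotated 45° about Z — lengths, areas and connectivity unchanged). So its perimeter = 66.99 mm. Layer 15 is larger (126.45 vs 66.99 mm).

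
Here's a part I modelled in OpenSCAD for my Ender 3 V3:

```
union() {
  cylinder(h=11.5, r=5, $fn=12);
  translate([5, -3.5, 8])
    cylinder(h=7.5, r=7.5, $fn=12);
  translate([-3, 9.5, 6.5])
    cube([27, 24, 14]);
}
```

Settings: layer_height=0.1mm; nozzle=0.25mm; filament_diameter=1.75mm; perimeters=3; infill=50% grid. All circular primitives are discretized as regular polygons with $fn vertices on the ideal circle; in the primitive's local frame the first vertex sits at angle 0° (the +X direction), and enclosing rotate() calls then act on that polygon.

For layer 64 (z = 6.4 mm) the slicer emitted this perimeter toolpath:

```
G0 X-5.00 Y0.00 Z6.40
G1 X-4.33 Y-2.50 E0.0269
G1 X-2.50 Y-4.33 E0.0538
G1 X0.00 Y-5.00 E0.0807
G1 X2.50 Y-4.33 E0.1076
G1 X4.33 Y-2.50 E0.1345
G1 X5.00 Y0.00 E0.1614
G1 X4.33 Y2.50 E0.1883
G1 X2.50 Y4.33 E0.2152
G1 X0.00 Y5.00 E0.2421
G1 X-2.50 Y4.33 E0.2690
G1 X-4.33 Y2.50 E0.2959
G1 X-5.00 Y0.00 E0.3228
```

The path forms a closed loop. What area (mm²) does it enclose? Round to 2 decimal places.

Apply the shoelace formula to the sequence of (X, Y) vertices; enclosed area = 75.00 mm².

75.00 mm²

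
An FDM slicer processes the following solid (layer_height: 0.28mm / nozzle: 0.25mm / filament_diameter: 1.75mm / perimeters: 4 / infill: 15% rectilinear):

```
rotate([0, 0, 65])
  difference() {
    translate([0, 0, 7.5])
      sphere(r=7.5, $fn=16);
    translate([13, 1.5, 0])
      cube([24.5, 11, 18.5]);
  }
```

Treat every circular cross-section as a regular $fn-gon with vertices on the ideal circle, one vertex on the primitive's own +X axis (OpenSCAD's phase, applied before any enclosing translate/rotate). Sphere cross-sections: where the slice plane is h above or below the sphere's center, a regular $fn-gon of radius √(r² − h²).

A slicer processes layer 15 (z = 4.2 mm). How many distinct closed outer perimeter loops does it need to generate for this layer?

At z = 4.2 mm: the r=7.5 sphere contributes a regular 16-gon of circumradius √(7.5²−3.3²) = 6.735; the 24.5×11 cube at (13, 1.5) contributes its full rectangle; After the difference (first − rest): starting from the r=7.5 sphere, the 24.5×11 cube at (13, 1.5) misses the remaining region (no effect) — 1 connected region; (whole slice rotated 65° about Z — lengths, areas and connectivity unchanged). The result has 1 disconnected region.

1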